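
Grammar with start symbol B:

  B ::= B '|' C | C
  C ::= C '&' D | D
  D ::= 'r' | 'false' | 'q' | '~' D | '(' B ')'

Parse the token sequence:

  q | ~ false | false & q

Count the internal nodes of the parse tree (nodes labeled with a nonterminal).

[B [B [B [C [D q]]] | [C [D ~ [D false]]]] | [C [C [D false]] & [D q]]]

12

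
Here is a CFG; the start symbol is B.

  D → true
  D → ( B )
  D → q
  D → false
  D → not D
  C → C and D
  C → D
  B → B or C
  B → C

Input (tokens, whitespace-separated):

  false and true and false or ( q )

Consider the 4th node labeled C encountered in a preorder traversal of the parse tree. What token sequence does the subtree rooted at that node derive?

[B [B [C [C [C [D false]] and [D true]] and [D false]]] or [C [D ( [B [C [D q]]] )]]]

( q )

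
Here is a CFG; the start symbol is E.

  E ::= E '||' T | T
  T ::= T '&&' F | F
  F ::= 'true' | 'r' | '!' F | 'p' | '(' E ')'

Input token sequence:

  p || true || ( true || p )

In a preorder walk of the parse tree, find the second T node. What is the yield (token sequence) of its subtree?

[E [E [E [T [F p]]] || [T [F true]]] || [T [F ( [E [E [T [F true]]] || [T [F p]]] )]]]

true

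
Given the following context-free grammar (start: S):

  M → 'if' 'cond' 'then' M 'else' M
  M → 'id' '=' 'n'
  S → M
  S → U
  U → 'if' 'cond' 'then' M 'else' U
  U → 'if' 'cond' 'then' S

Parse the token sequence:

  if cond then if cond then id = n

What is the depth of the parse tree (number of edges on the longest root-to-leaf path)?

6

[S [U if cond then [S [U if cond then [S [M id = n]]]]]]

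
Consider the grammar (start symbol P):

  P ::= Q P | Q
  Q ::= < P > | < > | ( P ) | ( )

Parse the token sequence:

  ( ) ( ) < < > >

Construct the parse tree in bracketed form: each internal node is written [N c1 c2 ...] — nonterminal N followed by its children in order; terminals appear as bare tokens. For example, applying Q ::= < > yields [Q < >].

[P [Q ( )] [P [Q ( )] [P [Q < [P [Q < >]] >]]]]

P
Q P
( ) P
( ) Q P
( ) ( ) P
( ) ( ) Q
( ) ( ) < P >
( ) ( ) < Q >
( ) ( ) < < > >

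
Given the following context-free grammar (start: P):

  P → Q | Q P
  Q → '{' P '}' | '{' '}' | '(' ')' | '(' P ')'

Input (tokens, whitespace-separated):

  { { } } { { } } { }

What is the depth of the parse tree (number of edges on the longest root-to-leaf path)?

[P [Q { [P [Q { }]] }] [P [Q { [P [Q { }]] }] [P [Q { }]]]]

5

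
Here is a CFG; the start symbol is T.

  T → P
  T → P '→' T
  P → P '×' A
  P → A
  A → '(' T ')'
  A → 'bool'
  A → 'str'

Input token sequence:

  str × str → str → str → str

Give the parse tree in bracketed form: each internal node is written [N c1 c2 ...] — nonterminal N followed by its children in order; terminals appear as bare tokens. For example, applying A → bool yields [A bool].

[T [P [P [A str]] × [A str]] → [T [P [A str]] → [T [P [A str]] → [T [P [A str]]]]]]

T
P → T
P × A → T
A × A → T
str × A → T
str × str → T
str × str → P → T
str × str → A → T
str × str → str → T
str × str → str → P → T
str × str → str → A → T
str × str → str → str → T
str × str → str → str → P
str × str → str → str → A
str × str → str → str → str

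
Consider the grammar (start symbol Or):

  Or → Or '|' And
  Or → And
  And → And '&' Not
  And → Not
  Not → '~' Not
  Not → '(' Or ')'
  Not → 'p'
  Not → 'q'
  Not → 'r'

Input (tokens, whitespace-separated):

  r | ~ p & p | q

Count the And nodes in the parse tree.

[Or [Or [Or [And [Not r]]] | [And [And [Not ~ [Not p]]] & [Not p]]] | [And [Not q]]]

4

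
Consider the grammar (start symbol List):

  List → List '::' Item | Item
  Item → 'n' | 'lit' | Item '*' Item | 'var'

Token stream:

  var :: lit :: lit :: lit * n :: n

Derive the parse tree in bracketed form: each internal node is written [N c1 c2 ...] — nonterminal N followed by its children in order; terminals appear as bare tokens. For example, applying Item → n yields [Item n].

List
List :: Item
List :: Item :: Item
List :: Item :: Item :: Item
List :: Item :: Item :: Item :: Item
Item :: Item :: Item :: Item :: Item
var :: Item :: Item :: Item :: Item
var :: lit :: Item :: Item :: Item
var :: lit :: lit :: Item :: Item
var :: lit :: lit :: Item * Item :: Item
var :: lit :: lit :: lit * Item :: Item
var :: lit :: lit :: lit * n :: Item
var :: lit :: lit :: lit * n :: n

[List [List [List [List [List [Item var]] :: [Item lit]] :: [Item lit]] :: [Item [Item lit] * [Item n]]] :: [Item n]]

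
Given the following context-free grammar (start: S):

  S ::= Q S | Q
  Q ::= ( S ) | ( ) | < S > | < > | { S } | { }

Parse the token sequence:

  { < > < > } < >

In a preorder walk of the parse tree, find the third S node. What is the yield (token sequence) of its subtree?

< >

[S [Q { [S [Q < >] [S [Q < >]]] }] [S [Q < >]]]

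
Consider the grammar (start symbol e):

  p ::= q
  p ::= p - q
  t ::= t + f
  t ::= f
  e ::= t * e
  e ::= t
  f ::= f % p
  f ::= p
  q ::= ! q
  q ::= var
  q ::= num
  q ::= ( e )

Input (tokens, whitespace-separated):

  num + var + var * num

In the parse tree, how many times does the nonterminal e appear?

2

[e [t [t [t [f [p [q num]]]] + [f [p [q var]]]] + [f [p [q var]]]] * [e [t [f [p [q num]]]]]]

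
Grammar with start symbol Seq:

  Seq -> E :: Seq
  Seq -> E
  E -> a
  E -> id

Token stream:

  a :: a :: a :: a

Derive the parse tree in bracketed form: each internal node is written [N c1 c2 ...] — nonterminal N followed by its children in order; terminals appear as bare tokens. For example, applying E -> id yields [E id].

Seq
E :: Seq
a :: Seq
a :: E :: Seq
a :: a :: Seq
a :: a :: E :: Seq
a :: a :: a :: Seq
a :: a :: a :: E
a :: a :: a :: a

[Seq [E a] :: [Seq [E a] :: [Seq [E a] :: [Seq [E a]]]]]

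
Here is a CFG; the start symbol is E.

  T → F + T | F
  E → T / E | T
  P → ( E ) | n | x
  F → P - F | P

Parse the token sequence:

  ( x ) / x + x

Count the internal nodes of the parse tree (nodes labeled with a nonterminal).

[E [T [F [P ( [E [T [F [P x]]]] )]]] / [E [T [F [P x]] + [T [F [P x]]]]]]

15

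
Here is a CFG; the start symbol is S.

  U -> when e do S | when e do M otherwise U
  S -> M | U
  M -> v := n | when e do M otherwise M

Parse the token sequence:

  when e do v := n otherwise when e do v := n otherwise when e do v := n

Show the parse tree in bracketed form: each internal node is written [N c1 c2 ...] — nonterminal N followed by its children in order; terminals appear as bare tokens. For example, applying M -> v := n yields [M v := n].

S
U
when e do M otherwise U
when e do v := n otherwise U
when e do v := n otherwise when e do M otherwise U
when e do v := n otherwise when e do v := n otherwise U
when e do v := n otherwise when e do v := n otherwise when e do S
when e do v := n otherwise when e do v := n otherwise when e do M
when e do v := n otherwise when e do v := n otherwise when e do v := n

[S [U when e do [M v := n] otherwise [U when e do [M v := n] otherwise [U when e do [S [M v := n]]]]]]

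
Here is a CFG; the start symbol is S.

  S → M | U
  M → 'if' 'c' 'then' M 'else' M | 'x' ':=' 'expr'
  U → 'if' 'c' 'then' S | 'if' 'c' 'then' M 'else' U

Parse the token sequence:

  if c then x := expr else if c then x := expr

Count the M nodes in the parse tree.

2

[S [U if c then [M x := expr] else [U if c then [S [M x := expr]]]]]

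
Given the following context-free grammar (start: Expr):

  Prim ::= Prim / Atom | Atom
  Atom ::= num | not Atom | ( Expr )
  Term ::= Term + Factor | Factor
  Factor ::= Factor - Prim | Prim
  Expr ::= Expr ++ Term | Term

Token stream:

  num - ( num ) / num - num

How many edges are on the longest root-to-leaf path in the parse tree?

12

[Expr [Term [Factor [Factor [Factor [Prim [Atom num]]] - [Prim [Prim [Atom ( [Expr [Term [Factor [Prim [Atom num]]]]] )]] / [Atom num]]] - [Prim [Atom num]]]]]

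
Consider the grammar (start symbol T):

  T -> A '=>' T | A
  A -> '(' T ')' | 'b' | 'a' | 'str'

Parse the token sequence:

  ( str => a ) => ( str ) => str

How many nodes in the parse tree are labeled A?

[T [A ( [T [A str] => [T [A a]]] )] => [T [A ( [T [A str]] )] => [T [A str]]]]

6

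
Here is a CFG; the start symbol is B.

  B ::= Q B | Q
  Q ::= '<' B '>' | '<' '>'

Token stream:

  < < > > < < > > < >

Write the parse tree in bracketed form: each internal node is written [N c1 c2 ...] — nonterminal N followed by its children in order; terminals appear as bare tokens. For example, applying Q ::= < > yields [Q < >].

B
Q B
< B > B
< Q > B
< < > > B
< < > > Q B
< < > > < B > B
< < > > < Q > B
< < > > < < > > B
< < > > < < > > Q
< < > > < < > > < >

[B [Q < [B [Q < >]] >] [B [Q < [B [Q < >]] >] [B [Q < >]]]]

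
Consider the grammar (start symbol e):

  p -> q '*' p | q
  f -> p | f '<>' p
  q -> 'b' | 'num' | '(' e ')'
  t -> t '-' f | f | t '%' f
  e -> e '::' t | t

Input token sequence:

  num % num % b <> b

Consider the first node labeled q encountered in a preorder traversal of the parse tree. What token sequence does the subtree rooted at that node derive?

[e [t [t [t [f [p [q num]]]] % [f [p [q num]]]] % [f [f [p [q b]]] <> [p [q b]]]]]

num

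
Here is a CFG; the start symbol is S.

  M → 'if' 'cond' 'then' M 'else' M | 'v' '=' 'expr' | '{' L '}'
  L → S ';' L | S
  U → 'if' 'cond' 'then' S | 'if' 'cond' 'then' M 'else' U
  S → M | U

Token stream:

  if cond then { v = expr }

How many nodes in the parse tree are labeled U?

[S [U if cond then [S [M { [L [S [M v = expr]]] }]]]]

1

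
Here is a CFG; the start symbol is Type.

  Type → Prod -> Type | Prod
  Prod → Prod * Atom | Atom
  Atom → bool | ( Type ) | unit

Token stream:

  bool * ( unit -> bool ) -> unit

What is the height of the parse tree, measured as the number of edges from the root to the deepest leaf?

[Type [Prod [Prod [Atom bool]] * [Atom ( [Type [Prod [Atom unit]] -> [Type [Prod [Atom bool]]]] )]] -> [Type [Prod [Atom unit]]]]

7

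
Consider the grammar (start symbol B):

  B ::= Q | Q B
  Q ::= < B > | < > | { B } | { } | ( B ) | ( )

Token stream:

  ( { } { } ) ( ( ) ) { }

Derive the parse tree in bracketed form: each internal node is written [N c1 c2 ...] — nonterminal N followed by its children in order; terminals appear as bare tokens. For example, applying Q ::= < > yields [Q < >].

[B [Q ( [B [Q { }] [B [Q { }]]] )] [B [Q ( [B [Q ( )]] )] [B [Q { }]]]]

B
Q B
( B ) B
( Q B ) B
( { } B ) B
( { } Q ) B
( { } { } ) B
( { } { } ) Q B
( { } { } ) ( B ) B
( { } { } ) ( Q ) B
( { } { } ) ( ( ) ) B
( { } { } ) ( ( ) ) Q
( { } { } ) ( ( ) ) { }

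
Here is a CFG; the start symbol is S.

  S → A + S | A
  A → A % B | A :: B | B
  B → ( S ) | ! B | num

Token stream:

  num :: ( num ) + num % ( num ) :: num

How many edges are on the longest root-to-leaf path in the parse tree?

8

[S [A [A [B num]] :: [B ( [S [A [B num]]] )]] + [S [A [A [A [B num]] % [B ( [S [A [B num]]] )]] :: [B num]]]]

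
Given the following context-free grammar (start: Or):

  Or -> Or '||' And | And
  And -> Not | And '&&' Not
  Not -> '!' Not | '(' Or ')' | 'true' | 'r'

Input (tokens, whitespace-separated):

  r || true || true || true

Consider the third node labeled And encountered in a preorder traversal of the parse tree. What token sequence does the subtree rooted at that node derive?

[Or [Or [Or [Or [And [Not r]]] || [And [Not true]]] || [And [Not true]]] || [And [Not true]]]

true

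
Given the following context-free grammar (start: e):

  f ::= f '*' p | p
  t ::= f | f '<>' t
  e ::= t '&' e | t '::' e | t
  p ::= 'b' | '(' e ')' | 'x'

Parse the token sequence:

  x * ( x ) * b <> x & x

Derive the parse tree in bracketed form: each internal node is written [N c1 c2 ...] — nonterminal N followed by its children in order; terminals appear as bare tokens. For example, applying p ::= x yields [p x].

[e [t [f [f [f [p x]] * [p ( [e [t [f [p x]]]] )]] * [p b]] <> [t [f [p x]]]] & [e [t [f [p x]]]]]

e
t & e
f <> t & e
f * p <> t & e
f * p * p <> t & e
p * p * p <> t & e
x * p * p <> t & e
x * ( e ) * p <> t & e
x * ( t ) * p <> t & e
x * ( f ) * p <> t & e
x * ( p ) * p <> t & e
x * ( x ) * p <> t & e
x * ( x ) * b <> t & e
x * ( x ) * b <> f & e
x * ( x ) * b <> p & e
x * ( x ) * b <> x & e
x * ( x ) * b <> x & t
x * ( x ) * b <> x & f
x * ( x ) * b <> x & p
x * ( x ) * b <> x & x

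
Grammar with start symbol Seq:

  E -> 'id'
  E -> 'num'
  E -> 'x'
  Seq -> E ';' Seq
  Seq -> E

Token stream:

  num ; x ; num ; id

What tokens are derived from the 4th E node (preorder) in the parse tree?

[Seq [E num] ; [Seq [E x] ; [Seq [E num] ; [Seq [E id]]]]]

id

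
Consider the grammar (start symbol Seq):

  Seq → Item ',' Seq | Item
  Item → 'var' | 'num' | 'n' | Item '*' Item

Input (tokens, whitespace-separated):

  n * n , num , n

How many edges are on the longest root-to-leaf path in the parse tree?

[Seq [Item [Item n] * [Item n]] , [Seq [Item num] , [Seq [Item n]]]]

4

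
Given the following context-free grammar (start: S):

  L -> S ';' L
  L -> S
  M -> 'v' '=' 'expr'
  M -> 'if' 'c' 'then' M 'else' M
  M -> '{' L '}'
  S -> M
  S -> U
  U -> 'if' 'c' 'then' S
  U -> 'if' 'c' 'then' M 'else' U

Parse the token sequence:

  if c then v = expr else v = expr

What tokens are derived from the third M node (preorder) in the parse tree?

v = expr

[S [M if c then [M v = expr] else [M v = expr]]]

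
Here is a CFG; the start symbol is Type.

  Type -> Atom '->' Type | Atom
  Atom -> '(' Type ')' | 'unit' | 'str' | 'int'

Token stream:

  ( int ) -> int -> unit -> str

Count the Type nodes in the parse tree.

5

[Type [Atom ( [Type [Atom int]] )] -> [Type [Atom int] -> [Type [Atom unit] -> [Type [Atom str]]]]]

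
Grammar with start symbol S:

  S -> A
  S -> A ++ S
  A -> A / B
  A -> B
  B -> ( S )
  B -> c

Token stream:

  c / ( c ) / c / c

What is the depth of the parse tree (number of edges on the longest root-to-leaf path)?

[S [A [A [A [A [B c]] / [B ( [S [A [B c]]] )]] / [B c]] / [B c]]]

8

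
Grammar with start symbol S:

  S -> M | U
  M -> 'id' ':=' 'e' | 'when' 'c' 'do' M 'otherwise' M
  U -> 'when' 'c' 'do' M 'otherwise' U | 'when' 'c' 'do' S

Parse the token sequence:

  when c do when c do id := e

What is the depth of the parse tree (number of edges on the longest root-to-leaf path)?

[S [U when c do [S [U when c do [S [M id := e]]]]]]

6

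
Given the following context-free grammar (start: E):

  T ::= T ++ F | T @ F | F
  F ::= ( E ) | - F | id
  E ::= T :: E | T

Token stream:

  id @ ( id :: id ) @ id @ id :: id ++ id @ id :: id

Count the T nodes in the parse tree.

10

[E [T [T [T [T [F id]] @ [F ( [E [T [F id]] :: [E [T [F id]]]] )]] @ [F id]] @ [F id]] :: [E [T [T [T [F id]] ++ [F id]] @ [F id]] :: [E [T [F id]]]]]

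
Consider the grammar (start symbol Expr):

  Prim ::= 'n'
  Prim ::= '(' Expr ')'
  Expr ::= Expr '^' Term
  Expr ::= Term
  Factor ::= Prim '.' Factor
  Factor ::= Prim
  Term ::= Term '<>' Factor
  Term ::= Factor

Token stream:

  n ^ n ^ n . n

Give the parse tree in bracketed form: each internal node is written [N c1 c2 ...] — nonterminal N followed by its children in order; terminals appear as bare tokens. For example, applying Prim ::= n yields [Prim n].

Expr
Expr ^ Term
Expr ^ Term ^ Term
Term ^ Term ^ Term
Factor ^ Term ^ Term
Prim ^ Term ^ Term
n ^ Term ^ Term
n ^ Factor ^ Term
n ^ Prim ^ Term
n ^ n ^ Term
n ^ n ^ Factor
n ^ n ^ Prim . Factor
n ^ n ^ n . Factor
n ^ n ^ n . Prim
n ^ n ^ n . n

[Expr [Expr [Expr [Term [Factor [Prim n]]]] ^ [Term [Factor [Prim n]]]] ^ [Term [Factor [Prim n] . [Factor [Prim n]]]]]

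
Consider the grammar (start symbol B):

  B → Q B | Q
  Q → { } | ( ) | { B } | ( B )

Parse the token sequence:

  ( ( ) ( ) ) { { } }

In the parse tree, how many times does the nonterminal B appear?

5

[B [Q ( [B [Q ( )] [B [Q ( )]]] )] [B [Q { [B [Q { }]] }]]]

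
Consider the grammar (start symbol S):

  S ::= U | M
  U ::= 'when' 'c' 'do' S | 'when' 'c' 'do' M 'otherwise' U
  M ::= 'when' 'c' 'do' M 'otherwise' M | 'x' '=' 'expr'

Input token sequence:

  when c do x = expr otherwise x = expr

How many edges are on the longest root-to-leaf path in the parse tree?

[S [M when c do [M x = expr] otherwise [M x = expr]]]

3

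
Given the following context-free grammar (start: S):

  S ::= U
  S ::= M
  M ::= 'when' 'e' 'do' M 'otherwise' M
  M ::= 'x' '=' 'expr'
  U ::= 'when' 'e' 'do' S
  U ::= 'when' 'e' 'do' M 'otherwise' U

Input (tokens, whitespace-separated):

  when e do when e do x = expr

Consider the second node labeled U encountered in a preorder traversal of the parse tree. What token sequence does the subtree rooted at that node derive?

when e do x = expr

[S [U when e do [S [U when e do [S [M x = expr]]]]]]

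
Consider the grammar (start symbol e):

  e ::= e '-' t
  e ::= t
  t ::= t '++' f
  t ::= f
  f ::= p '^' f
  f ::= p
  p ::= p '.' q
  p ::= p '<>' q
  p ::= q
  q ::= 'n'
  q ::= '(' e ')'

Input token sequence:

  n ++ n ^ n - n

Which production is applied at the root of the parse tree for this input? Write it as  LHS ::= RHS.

e ::= e '-' t

[e [e [t [t [f [p [q n]]]] ++ [f [p [q n]] ^ [f [p [q n]]]]]] - [t [f [p [q n]]]]]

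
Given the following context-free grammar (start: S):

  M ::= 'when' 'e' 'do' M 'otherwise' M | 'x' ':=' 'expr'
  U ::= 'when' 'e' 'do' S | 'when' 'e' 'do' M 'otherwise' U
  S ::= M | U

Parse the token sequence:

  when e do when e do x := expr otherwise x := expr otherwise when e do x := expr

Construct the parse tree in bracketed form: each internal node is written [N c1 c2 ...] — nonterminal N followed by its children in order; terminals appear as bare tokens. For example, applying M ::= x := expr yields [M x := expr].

[S [U when e do [M when e do [M x := expr] otherwise [M x := expr]] otherwise [U when e do [S [M x := expr]]]]]

S
U
when e do M otherwise U
when e do when e do M otherwise M otherwise U
when e do when e do x := expr otherwise M otherwise U
when e do when e do x := expr otherwise x := expr otherwise U
when e do when e do x := expr otherwise x := expr otherwise when e do S
when e do when e do x := expr otherwise x := expr otherwise when e do M
when e do when e do x := expr otherwise x := expr otherwise when e do x := expr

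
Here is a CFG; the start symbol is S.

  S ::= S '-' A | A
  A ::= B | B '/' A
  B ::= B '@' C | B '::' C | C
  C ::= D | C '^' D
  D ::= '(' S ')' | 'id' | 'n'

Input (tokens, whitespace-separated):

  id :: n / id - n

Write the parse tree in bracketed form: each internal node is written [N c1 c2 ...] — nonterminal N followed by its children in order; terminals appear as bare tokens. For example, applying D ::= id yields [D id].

S
S - A
A - A
B / A - A
B :: C / A - A
C :: C / A - A
D :: C / A - A
id :: C / A - A
id :: D / A - A
id :: n / A - A
id :: n / B - A
id :: n / C - A
id :: n / D - A
id :: n / id - A
id :: n / id - B
id :: n / id - C
id :: n / id - D
id :: n / id - n

[S [S [A [B [B [C [D id]]] :: [C [D n]]] / [A [B [C [D id]]]]]] - [A [B [C [D n]]]]]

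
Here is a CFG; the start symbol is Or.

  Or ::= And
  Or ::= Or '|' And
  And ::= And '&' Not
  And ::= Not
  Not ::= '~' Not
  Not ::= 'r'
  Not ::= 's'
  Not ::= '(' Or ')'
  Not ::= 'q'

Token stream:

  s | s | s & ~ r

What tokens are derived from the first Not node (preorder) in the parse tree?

s

[Or [Or [Or [And [Not s]]] | [And [Not s]]] | [And [And [Not s]] & [Not ~ [Not r]]]]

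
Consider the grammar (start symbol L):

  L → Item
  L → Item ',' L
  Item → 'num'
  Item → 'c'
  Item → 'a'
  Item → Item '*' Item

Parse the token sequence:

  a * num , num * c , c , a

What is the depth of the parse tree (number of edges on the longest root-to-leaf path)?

[L [Item [Item a] * [Item num]] , [L [Item [Item num] * [Item c]] , [L [Item c] , [L [Item a]]]]]

5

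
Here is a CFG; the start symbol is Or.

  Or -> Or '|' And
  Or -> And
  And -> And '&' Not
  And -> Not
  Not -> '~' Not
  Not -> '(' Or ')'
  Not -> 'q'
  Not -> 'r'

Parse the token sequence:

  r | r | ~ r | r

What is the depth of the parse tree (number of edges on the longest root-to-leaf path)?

[Or [Or [Or [Or [And [Not r]]] | [And [Not r]]] | [And [Not ~ [Not r]]]] | [And [Not r]]]

6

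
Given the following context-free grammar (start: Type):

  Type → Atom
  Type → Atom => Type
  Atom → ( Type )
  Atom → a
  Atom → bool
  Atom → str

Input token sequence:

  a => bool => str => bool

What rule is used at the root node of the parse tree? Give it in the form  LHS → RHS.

[Type [Atom a] => [Type [Atom bool] => [Type [Atom str] => [Type [Atom bool]]]]]

Type → Atom => Type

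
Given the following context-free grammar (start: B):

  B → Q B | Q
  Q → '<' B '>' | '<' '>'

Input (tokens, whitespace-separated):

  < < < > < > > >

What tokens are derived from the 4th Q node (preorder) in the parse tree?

< >

[B [Q < [B [Q < [B [Q < >] [B [Q < >]]] >]] >]]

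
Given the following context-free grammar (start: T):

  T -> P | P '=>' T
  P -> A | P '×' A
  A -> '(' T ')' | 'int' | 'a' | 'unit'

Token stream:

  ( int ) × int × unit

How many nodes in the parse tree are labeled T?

[T [P [P [P [A ( [T [P [A int]]] )]] × [A int]] × [A unit]]]

2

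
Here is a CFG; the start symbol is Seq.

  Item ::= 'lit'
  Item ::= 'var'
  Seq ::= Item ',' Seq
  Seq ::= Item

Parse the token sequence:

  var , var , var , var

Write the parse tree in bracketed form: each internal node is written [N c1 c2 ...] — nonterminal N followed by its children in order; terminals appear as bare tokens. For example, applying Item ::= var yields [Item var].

[Seq [Item var] , [Seq [Item var] , [Seq [Item var] , [Seq [Item var]]]]]

Seq
Item , Seq
var , Seq
var , Item , Seq
var , var , Seq
var , var , Item , Seq
var , var , var , Seq
var , var , var , Item
var , var , var , var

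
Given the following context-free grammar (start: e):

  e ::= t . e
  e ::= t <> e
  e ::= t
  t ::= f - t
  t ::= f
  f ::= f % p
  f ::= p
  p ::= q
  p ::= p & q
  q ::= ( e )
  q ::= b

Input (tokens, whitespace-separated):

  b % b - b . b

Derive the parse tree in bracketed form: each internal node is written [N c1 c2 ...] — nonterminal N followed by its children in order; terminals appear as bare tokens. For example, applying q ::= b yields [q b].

[e [t [f [f [p [q b]]] % [p [q b]]] - [t [f [p [q b]]]]] . [e [t [f [p [q b]]]]]]

e
t . e
f - t . e
f % p - t . e
p % p - t . e
q % p - t . e
b % p - t . e
b % q - t . e
b % b - t . e
b % b - f . e
b % b - p . e
b % b - q . e
b % b - b . e
b % b - b . t
b % b - b . f
b % b - b . p
b % b - b . q
b % b - b . b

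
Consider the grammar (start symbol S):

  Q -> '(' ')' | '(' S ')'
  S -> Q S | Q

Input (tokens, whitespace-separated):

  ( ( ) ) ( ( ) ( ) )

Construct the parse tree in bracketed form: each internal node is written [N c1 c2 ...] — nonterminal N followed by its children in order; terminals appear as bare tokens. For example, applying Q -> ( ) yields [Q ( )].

S
Q S
( S ) S
( Q ) S
( ( ) ) S
( ( ) ) Q
( ( ) ) ( S )
( ( ) ) ( Q S )
( ( ) ) ( ( ) S )
( ( ) ) ( ( ) Q )
( ( ) ) ( ( ) ( ) )

[S [Q ( [S [Q ( )]] )] [S [Q ( [S [Q ( )] [S [Q ( )]]] )]]]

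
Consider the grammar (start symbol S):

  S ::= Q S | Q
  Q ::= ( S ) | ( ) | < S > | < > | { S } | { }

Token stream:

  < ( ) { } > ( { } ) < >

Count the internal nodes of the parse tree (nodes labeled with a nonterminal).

[S [Q < [S [Q ( )] [S [Q { }]]] >] [S [Q ( [S [Q { }]] )] [S [Q < >]]]]

12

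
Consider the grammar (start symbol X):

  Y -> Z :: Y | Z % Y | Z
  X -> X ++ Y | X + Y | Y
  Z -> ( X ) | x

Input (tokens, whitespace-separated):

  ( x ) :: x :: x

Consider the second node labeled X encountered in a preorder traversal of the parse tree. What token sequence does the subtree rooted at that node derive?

[X [Y [Z ( [X [Y [Z x]]] )] :: [Y [Z x] :: [Y [Z x]]]]]

x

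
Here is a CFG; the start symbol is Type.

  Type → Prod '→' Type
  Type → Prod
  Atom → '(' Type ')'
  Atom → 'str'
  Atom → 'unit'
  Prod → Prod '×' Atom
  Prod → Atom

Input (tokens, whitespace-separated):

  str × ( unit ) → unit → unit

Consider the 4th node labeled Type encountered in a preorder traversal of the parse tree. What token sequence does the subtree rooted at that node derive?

unit

[Type [Prod [Prod [Atom str]] × [Atom ( [Type [Prod [Atom unit]]] )]] → [Type [Prod [Atom unit]] → [Type [Prod [Atom unit]]]]]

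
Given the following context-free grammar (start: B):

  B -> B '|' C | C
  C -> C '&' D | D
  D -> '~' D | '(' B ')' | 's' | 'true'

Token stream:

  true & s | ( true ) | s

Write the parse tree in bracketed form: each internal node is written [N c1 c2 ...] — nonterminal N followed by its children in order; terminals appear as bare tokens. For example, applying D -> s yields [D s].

[B [B [B [C [C [D true]] & [D s]]] | [C [D ( [B [C [D true]]] )]]] | [C [D s]]]

B
B | C
B | C | C
C | C | C
C & D | C | C
D & D | C | C
true & D | C | C
true & s | C | C
true & s | D | C
true & s | ( B ) | C
true & s | ( C ) | C
true & s | ( D ) | C
true & s | ( true ) | C
true & s | ( true ) | D
true & s | ( true ) | s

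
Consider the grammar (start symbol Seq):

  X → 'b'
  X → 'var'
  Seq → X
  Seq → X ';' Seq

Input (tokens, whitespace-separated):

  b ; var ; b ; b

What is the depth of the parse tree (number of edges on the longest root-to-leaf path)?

[Seq [X b] ; [Seq [X var] ; [Seq [X b] ; [Seq [X b]]]]]

5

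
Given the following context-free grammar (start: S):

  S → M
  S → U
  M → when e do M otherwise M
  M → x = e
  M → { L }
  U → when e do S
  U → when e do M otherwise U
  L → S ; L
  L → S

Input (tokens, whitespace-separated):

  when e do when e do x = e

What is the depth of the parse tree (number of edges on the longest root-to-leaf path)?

[S [U when e do [S [U when e do [S [M x = e]]]]]]

6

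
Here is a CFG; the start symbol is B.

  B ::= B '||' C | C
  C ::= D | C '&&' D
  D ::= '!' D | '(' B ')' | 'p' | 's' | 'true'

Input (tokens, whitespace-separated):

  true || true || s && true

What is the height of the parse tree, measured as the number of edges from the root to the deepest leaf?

5

[B [B [B [C [D true]]] || [C [D true]]] || [C [C [D s]] && [D true]]]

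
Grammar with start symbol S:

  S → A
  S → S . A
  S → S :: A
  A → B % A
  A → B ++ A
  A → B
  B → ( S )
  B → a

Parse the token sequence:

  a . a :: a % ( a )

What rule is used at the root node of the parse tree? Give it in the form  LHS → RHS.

[S [S [S [A [B a]]] . [A [B a]]] :: [A [B a] % [A [B ( [S [A [B a]]] )]]]]

S → S :: A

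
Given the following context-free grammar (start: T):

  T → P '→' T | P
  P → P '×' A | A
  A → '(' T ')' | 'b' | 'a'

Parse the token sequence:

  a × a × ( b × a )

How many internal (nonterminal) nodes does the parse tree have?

[T [P [P [P [A a]] × [A a]] × [A ( [T [P [P [A b]] × [A a]]] )]]]

12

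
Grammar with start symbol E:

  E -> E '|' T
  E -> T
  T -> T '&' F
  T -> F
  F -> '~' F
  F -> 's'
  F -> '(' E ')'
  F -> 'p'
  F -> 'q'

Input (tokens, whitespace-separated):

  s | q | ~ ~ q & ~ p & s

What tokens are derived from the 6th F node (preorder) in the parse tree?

[E [E [E [T [F s]]] | [T [F q]]] | [T [T [T [F ~ [F ~ [F q]]]] & [F ~ [F p]]] & [F s]]]

~ p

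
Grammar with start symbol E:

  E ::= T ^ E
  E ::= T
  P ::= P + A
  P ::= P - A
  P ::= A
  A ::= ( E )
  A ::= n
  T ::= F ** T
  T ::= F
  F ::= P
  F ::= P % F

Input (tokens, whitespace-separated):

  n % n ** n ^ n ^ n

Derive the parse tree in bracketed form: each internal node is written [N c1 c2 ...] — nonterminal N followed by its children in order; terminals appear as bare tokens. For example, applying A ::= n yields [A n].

[E [T [F [P [A n]] % [F [P [A n]]]] ** [T [F [P [A n]]]]] ^ [E [T [F [P [A n]]]] ^ [E [T [F [P [A n]]]]]]]

E
T ^ E
F ** T ^ E
P % F ** T ^ E
A % F ** T ^ E
n % F ** T ^ E
n % P ** T ^ E
n % A ** T ^ E
n % n ** T ^ E
n % n ** F ^ E
n % n ** P ^ E
n % n ** A ^ E
n % n ** n ^ E
n % n ** n ^ T ^ E
n % n ** n ^ F ^ E
n % n ** n ^ P ^ E
n % n ** n ^ A ^ E
n % n ** n ^ n ^ E
n % n ** n ^ n ^ T
n % n ** n ^ n ^ F
n % n ** n ^ n ^ P
n % n ** n ^ n ^ A
n % n ** n ^ n ^ n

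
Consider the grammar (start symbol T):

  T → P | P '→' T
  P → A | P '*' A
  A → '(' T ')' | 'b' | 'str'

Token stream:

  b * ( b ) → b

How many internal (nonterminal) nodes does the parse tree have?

[T [P [P [A b]] * [A ( [T [P [A b]]] )]] → [T [P [A b]]]]

11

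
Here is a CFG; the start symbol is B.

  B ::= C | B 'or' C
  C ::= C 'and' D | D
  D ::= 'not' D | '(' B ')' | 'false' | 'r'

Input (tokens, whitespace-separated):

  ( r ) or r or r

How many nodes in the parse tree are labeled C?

[B [B [B [C [D ( [B [C [D r]]] )]]] or [C [D r]]] or [C [D r]]]

4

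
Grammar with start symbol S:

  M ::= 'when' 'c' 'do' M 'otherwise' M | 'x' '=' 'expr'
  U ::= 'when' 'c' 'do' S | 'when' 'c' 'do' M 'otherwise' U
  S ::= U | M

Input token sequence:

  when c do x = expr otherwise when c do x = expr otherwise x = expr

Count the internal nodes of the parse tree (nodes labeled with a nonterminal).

6

[S [M when c do [M x = expr] otherwise [M when c do [M x = expr] otherwise [M x = expr]]]]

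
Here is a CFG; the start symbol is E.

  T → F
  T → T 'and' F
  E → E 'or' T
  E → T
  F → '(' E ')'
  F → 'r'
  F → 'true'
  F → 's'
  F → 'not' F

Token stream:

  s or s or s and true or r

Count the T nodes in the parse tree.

[E [E [E [E [T [F s]]] or [T [F s]]] or [T [T [F s]] and [F true]]] or [T [F r]]]

5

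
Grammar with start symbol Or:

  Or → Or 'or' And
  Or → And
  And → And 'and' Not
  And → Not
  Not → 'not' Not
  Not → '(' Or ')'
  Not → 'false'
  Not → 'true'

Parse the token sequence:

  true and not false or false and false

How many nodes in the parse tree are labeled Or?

[Or [Or [And [And [Not true]] and [Not not [Not false]]]] or [And [And [Not false]] and [Not false]]]

2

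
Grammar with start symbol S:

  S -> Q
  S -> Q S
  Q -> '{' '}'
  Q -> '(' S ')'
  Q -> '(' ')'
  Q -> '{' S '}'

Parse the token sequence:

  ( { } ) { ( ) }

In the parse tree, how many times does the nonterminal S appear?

4

[S [Q ( [S [Q { }]] )] [S [Q { [S [Q ( )]] }]]]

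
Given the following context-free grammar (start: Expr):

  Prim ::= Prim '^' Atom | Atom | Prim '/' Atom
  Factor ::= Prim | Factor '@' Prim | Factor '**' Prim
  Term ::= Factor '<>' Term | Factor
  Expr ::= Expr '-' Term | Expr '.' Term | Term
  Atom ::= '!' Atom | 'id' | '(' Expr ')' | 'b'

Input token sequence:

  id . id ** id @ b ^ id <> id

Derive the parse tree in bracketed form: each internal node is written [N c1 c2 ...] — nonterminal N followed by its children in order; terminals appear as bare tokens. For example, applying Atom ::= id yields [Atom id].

Expr
Expr . Term
Term . Term
Factor . Term
Prim . Term
Atom . Term
id . Term
id . Factor <> Term
id . Factor @ Prim <> Term
id . Factor ** Prim @ Prim <> Term
id . Prim ** Prim @ Prim <> Term
id . Atom ** Prim @ Prim <> Term
id . id ** Prim @ Prim <> Term
id . id ** Atom @ Prim <> Term
id . id ** id @ Prim <> Term
id . id ** id @ Prim ^ Atom <> Term
id . id ** id @ Atom ^ Atom <> Term
id . id ** id @ b ^ Atom <> Term
id . id ** id @ b ^ id <> Term
id . id ** id @ b ^ id <> Factor
id . id ** id @ b ^ id <> Prim
id . id ** id @ b ^ id <> Atom
id . id ** id @ b ^ id <> id

[Expr [Expr [Term [Factor [Prim [Atom id]]]]] . [Term [Factor [Factor [Factor [Prim [Atom id]]] ** [Prim [Atom id]]] @ [Prim [Prim [Atom b]] ^ [Atom id]]] <> [Term [Factor [Prim [Atom id]]]]]]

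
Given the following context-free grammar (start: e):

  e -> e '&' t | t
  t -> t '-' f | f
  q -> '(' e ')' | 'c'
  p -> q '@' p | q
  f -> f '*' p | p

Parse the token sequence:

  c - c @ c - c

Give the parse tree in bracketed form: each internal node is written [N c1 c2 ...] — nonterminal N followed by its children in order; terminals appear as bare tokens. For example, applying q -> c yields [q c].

[e [t [t [t [f [p [q c]]]] - [f [p [q c] @ [p [q c]]]]] - [f [p [q c]]]]]

e
t
t - f
t - f - f
f - f - f
p - f - f
q - f - f
c - f - f
c - p - f
c - q @ p - f
c - c @ p - f
c - c @ q - f
c - c @ c - f
c - c @ c - p
c - c @ c - q
c - c @ c - c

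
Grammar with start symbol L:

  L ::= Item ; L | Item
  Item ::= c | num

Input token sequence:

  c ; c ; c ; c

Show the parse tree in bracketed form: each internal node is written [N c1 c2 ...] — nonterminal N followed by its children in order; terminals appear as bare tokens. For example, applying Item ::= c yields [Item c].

[L [Item c] ; [L [Item c] ; [L [Item c] ; [L [Item c]]]]]

L
Item ; L
c ; L
c ; Item ; L
c ; c ; L
c ; c ; Item ; L
c ; c ; c ; L
c ; c ; c ; Item
c ; c ; c ; c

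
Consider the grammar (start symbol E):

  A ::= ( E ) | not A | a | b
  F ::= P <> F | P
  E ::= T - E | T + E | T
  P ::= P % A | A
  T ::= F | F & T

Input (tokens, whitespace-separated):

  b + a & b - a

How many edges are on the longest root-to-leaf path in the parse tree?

7

[E [T [F [P [A b]]]] + [E [T [F [P [A a]]] & [T [F [P [A b]]]]] - [E [T [F [P [A a]]]]]]]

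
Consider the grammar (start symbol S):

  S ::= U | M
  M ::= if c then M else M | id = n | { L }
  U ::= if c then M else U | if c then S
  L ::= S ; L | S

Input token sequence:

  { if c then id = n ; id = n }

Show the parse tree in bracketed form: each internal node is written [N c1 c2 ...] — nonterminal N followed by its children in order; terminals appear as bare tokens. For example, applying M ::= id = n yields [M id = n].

S
M
{ L }
{ S ; L }
{ U ; L }
{ if c then S ; L }
{ if c then M ; L }
{ if c then id = n ; L }
{ if c then id = n ; S }
{ if c then id = n ; M }
{ if c then id = n ; id = n }

[S [M { [L [S [U if c then [S [M id = n]]]] ; [L [S [M id = n]]]] }]]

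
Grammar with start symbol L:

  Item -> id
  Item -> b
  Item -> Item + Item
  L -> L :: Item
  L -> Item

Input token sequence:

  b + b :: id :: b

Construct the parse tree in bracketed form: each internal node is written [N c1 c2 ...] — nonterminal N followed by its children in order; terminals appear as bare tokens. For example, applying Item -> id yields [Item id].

[L [L [L [Item [Item b] + [Item b]]] :: [Item id]] :: [Item b]]

L
L :: Item
L :: Item :: Item
Item :: Item :: Item
Item + Item :: Item :: Item
b + Item :: Item :: Item
b + b :: Item :: Item
b + b :: id :: Item
b + b :: id :: b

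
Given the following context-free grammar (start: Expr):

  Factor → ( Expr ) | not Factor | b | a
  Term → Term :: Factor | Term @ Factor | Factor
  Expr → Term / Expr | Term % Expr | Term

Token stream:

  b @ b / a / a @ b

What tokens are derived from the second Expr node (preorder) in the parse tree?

[Expr [Term [Term [Factor b]] @ [Factor b]] / [Expr [Term [Factor a]] / [Expr [Term [Term [Factor a]] @ [Factor b]]]]]

a / a @ b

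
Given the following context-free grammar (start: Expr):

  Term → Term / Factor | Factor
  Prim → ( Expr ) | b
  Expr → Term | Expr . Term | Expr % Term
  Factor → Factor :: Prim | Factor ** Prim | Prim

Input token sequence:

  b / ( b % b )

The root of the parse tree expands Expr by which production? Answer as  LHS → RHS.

Expr → Term

[Expr [Term [Term [Factor [Prim b]]] / [Factor [Prim ( [Expr [Expr [Term [Factor [Prim b]]]] % [Term [Factor [Prim b]]]] )]]]]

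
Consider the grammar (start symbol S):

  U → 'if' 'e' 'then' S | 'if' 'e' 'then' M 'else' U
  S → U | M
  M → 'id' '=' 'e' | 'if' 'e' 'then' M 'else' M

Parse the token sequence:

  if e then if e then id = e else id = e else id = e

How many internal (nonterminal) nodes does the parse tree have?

6

[S [M if e then [M if e then [M id = e] else [M id = e]] else [M id = e]]]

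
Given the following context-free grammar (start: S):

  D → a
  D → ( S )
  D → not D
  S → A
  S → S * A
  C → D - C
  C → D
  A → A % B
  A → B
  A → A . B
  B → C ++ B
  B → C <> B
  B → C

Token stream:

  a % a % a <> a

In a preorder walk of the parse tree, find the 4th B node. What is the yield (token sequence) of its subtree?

[S [A [A [A [B [C [D a]]]] % [B [C [D a]]]] % [B [C [D a]] <> [B [C [D a]]]]]]

a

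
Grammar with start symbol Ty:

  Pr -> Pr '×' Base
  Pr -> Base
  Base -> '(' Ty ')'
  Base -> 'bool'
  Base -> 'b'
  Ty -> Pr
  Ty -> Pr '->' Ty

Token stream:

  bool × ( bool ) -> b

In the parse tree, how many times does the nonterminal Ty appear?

[Ty [Pr [Pr [Base bool]] × [Base ( [Ty [Pr [Base bool]]] )]] -> [Ty [Pr [Base b]]]]

3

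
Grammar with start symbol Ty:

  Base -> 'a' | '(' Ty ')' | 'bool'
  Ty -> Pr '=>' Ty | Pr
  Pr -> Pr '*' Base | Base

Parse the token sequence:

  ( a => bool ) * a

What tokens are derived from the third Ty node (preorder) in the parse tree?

bool

[Ty [Pr [Pr [Base ( [Ty [Pr [Base a]] => [Ty [Pr [Base bool]]]] )]] * [Base a]]]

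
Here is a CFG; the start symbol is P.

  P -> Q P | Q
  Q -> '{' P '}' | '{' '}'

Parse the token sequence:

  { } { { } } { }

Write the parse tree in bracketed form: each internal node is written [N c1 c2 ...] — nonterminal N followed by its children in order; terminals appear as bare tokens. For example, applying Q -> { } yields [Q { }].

P
Q P
{ } P
{ } Q P
{ } { P } P
{ } { Q } P
{ } { { } } P
{ } { { } } Q
{ } { { } } { }

[P [Q { }] [P [Q { [P [Q { }]] }] [P [Q { }]]]]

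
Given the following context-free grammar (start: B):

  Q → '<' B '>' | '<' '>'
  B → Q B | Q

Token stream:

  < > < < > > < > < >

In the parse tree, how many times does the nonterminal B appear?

5

[B [Q < >] [B [Q < [B [Q < >]] >] [B [Q < >] [B [Q < >]]]]]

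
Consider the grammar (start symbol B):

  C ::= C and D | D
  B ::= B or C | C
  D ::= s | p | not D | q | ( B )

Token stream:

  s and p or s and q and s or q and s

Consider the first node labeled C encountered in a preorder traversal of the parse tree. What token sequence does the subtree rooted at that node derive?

s and p

[B [B [B [C [C [D s]] and [D p]]] or [C [C [C [D s]] and [D q]] and [D s]]] or [C [C [D q]] and [D s]]]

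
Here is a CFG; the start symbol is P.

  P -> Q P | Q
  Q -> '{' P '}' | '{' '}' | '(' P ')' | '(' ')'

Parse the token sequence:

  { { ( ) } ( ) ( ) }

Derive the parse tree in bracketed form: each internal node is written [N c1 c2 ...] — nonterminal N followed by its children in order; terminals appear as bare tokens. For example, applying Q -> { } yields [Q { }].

[P [Q { [P [Q { [P [Q ( )]] }] [P [Q ( )] [P [Q ( )]]]] }]]

P
Q
{ P }
{ Q P }
{ { P } P }
{ { Q } P }
{ { ( ) } P }
{ { ( ) } Q P }
{ { ( ) } ( ) P }
{ { ( ) } ( ) Q }
{ { ( ) } ( ) ( ) }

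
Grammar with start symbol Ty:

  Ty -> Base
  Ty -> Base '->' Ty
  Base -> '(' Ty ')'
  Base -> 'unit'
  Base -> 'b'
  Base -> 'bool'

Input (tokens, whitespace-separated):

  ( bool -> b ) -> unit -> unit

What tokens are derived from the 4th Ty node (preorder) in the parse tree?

unit -> unit

[Ty [Base ( [Ty [Base bool] -> [Ty [Base b]]] )] -> [Ty [Base unit] -> [Ty [Base unit]]]]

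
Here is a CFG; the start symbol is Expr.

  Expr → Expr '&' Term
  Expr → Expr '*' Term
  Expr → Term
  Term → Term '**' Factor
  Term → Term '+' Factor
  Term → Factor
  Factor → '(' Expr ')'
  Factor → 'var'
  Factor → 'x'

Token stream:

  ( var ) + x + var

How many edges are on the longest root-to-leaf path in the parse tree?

[Expr [Term [Term [Term [Factor ( [Expr [Term [Factor var]]] )]] + [Factor x]] + [Factor var]]]

8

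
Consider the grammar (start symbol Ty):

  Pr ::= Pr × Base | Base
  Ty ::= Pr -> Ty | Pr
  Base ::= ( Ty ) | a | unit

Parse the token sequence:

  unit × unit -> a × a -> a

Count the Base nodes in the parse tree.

5

[Ty [Pr [Pr [Base unit]] × [Base unit]] -> [Ty [Pr [Pr [Base a]] × [Base a]] -> [Ty [Pr [Base a]]]]]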